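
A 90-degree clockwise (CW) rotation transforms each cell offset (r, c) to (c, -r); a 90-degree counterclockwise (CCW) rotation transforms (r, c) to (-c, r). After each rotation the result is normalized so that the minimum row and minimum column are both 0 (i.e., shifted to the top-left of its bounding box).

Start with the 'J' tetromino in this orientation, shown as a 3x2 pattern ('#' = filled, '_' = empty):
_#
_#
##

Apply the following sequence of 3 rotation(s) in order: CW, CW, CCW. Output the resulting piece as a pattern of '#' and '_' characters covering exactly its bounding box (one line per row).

Start:
_#
_#
##
After rotation 1 (CW):
#__
###
After rotation 2 (CW):
##
#_
#_
After rotation 3 (CCW):
#__
###

Answer: #__
###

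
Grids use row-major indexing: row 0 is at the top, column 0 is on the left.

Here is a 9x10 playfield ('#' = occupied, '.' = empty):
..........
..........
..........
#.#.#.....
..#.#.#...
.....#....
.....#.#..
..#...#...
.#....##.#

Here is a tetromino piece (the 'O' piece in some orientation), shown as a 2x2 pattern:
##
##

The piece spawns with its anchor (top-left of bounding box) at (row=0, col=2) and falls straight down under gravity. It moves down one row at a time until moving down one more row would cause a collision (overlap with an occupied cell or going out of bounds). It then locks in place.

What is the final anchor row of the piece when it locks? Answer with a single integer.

Answer: 1

Derivation:
Spawn at (row=0, col=2). Try each row:
  row 0: fits
  row 1: fits
  row 2: blocked -> lock at row 1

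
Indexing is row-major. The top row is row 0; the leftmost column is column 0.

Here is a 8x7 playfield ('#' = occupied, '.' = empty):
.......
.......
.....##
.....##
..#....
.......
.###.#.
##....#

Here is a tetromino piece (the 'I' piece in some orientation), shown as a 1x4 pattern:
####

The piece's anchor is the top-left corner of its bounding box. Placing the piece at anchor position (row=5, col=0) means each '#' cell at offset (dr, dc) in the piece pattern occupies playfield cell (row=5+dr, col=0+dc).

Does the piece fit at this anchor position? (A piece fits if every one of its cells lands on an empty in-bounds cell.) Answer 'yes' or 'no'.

Answer: yes

Derivation:
Check each piece cell at anchor (5, 0):
  offset (0,0) -> (5,0): empty -> OK
  offset (0,1) -> (5,1): empty -> OK
  offset (0,2) -> (5,2): empty -> OK
  offset (0,3) -> (5,3): empty -> OK
All cells valid: yes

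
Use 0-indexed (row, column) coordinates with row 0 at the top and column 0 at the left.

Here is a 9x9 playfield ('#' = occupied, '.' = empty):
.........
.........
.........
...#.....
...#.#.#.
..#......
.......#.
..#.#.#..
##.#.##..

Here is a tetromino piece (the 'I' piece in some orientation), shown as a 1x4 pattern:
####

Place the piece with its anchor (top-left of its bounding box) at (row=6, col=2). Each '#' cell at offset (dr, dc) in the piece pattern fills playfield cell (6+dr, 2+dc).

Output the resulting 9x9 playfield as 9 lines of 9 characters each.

Fill (6+0,2+0) = (6,2)
Fill (6+0,2+1) = (6,3)
Fill (6+0,2+2) = (6,4)
Fill (6+0,2+3) = (6,5)

Answer: .........
.........
.........
...#.....
...#.#.#.
..#......
..####.#.
..#.#.#..
##.#.##..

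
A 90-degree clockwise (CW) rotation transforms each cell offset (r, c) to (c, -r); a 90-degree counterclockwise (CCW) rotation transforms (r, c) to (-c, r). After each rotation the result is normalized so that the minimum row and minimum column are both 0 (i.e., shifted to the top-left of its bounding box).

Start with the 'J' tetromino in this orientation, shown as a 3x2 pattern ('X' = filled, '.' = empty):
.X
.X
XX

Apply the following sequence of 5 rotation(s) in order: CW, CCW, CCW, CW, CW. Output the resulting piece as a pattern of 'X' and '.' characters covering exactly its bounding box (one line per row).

Answer: X..
XXX

Derivation:
Start:
.X
.X
XX
After rotation 1 (CW):
X..
XXX
After rotation 2 (CCW):
.X
.X
XX
After rotation 3 (CCW):
XXX
..X
After rotation 4 (CW):
.X
.X
XX
After rotation 5 (CW):
X..
XXX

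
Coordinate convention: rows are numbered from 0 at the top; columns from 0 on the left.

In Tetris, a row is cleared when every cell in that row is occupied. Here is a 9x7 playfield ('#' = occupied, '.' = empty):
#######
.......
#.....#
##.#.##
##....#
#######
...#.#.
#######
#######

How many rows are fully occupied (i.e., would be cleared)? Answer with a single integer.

Check each row:
  row 0: 0 empty cells -> FULL (clear)
  row 1: 7 empty cells -> not full
  row 2: 5 empty cells -> not full
  row 3: 2 empty cells -> not full
  row 4: 4 empty cells -> not full
  row 5: 0 empty cells -> FULL (clear)
  row 6: 5 empty cells -> not full
  row 7: 0 empty cells -> FULL (clear)
  row 8: 0 empty cells -> FULL (clear)
Total rows cleared: 4

Answer: 4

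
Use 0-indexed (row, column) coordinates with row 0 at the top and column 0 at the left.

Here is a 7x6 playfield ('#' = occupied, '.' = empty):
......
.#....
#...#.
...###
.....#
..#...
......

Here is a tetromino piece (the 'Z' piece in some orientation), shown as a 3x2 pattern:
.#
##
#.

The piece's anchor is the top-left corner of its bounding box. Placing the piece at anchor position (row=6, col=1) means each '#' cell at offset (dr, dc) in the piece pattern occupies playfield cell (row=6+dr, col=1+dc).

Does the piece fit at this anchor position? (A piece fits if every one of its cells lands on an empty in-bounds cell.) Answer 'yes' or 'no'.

Check each piece cell at anchor (6, 1):
  offset (0,1) -> (6,2): empty -> OK
  offset (1,0) -> (7,1): out of bounds -> FAIL
  offset (1,1) -> (7,2): out of bounds -> FAIL
  offset (2,0) -> (8,1): out of bounds -> FAIL
All cells valid: no

Answer: no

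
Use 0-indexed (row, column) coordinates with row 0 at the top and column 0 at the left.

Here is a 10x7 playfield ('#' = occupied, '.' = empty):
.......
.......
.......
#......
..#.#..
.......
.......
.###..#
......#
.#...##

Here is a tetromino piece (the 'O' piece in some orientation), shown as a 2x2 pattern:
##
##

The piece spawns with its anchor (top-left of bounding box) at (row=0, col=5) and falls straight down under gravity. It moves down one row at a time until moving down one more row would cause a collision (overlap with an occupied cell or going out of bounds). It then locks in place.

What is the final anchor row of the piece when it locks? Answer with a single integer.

Spawn at (row=0, col=5). Try each row:
  row 0: fits
  row 1: fits
  row 2: fits
  row 3: fits
  row 4: fits
  row 5: fits
  row 6: blocked -> lock at row 5

Answer: 5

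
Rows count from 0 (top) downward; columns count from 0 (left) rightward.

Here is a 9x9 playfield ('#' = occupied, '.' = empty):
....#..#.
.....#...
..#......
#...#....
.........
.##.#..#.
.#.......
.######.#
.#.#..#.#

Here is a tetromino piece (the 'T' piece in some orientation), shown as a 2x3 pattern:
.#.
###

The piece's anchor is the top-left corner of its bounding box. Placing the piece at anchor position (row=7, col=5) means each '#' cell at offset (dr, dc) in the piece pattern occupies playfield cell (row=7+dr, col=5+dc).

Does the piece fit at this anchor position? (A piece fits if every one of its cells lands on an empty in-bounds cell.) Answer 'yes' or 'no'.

Answer: no

Derivation:
Check each piece cell at anchor (7, 5):
  offset (0,1) -> (7,6): occupied ('#') -> FAIL
  offset (1,0) -> (8,5): empty -> OK
  offset (1,1) -> (8,6): occupied ('#') -> FAIL
  offset (1,2) -> (8,7): empty -> OK
All cells valid: no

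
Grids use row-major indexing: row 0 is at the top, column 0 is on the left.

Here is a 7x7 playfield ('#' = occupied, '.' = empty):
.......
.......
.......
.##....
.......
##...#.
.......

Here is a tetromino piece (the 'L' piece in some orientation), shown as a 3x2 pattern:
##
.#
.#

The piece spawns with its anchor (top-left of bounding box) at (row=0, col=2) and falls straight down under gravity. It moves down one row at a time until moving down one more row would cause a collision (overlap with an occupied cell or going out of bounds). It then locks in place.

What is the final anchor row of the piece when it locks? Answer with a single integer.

Answer: 2

Derivation:
Spawn at (row=0, col=2). Try each row:
  row 0: fits
  row 1: fits
  row 2: fits
  row 3: blocked -> lock at row 2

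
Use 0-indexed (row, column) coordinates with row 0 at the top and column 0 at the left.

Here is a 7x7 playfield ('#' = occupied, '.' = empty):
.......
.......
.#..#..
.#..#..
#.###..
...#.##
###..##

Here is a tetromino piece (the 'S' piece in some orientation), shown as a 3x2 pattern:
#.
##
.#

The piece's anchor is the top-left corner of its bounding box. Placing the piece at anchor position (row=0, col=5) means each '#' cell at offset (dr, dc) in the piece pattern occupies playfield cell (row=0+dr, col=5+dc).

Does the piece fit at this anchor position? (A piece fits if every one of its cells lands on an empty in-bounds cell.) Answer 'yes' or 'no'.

Answer: yes

Derivation:
Check each piece cell at anchor (0, 5):
  offset (0,0) -> (0,5): empty -> OK
  offset (1,0) -> (1,5): empty -> OK
  offset (1,1) -> (1,6): empty -> OK
  offset (2,1) -> (2,6): empty -> OK
All cells valid: yes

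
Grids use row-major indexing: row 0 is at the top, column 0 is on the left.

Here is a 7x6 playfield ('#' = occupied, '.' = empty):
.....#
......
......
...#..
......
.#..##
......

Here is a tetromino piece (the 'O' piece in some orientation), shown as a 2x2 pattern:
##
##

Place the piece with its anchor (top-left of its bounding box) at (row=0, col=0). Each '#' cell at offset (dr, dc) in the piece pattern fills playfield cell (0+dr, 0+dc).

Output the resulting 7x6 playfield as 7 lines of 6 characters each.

Answer: ##...#
##....
......
...#..
......
.#..##
......

Derivation:
Fill (0+0,0+0) = (0,0)
Fill (0+0,0+1) = (0,1)
Fill (0+1,0+0) = (1,0)
Fill (0+1,0+1) = (1,1)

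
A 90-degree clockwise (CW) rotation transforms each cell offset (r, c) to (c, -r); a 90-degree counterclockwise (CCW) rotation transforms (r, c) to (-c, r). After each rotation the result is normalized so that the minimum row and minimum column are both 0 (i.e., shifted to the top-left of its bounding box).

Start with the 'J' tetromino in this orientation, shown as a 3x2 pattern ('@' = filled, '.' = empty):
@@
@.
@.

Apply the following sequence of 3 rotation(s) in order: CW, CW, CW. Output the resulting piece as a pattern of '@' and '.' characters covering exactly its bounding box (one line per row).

Answer: @..
@@@

Derivation:
Start:
@@
@.
@.
After rotation 1 (CW):
@@@
..@
After rotation 2 (CW):
.@
.@
@@
After rotation 3 (CW):
@..
@@@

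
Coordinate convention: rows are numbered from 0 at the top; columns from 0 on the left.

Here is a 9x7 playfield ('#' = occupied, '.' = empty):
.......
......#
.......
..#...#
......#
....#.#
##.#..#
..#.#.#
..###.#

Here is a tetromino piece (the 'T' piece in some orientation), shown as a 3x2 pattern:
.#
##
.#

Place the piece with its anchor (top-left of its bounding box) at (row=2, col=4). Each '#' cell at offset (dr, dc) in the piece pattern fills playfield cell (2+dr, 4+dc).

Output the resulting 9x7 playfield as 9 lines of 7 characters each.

Answer: .......
......#
.....#.
..#.###
.....##
....#.#
##.#..#
..#.#.#
..###.#

Derivation:
Fill (2+0,4+1) = (2,5)
Fill (2+1,4+0) = (3,4)
Fill (2+1,4+1) = (3,5)
Fill (2+2,4+1) = (4,5)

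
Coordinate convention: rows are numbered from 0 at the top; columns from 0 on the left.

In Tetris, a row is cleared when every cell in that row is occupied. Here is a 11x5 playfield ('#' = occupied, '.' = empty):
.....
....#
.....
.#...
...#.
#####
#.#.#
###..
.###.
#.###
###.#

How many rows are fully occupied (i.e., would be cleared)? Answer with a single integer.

Check each row:
  row 0: 5 empty cells -> not full
  row 1: 4 empty cells -> not full
  row 2: 5 empty cells -> not full
  row 3: 4 empty cells -> not full
  row 4: 4 empty cells -> not full
  row 5: 0 empty cells -> FULL (clear)
  row 6: 2 empty cells -> not full
  row 7: 2 empty cells -> not full
  row 8: 2 empty cells -> not full
  row 9: 1 empty cell -> not full
  row 10: 1 empty cell -> not full
Total rows cleared: 1

Answer: 1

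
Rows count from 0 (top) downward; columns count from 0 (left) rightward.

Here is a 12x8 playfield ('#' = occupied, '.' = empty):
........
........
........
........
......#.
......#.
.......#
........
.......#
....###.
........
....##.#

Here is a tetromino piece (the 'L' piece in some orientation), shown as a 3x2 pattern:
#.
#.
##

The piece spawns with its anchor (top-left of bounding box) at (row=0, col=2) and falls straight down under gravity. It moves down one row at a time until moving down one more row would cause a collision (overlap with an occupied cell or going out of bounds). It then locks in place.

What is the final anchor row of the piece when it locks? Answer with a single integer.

Answer: 9

Derivation:
Spawn at (row=0, col=2). Try each row:
  row 0: fits
  row 1: fits
  row 2: fits
  row 3: fits
  row 4: fits
  row 5: fits
  row 6: fits
  row 7: fits
  row 8: fits
  row 9: fits
  row 10: blocked -> lock at row 9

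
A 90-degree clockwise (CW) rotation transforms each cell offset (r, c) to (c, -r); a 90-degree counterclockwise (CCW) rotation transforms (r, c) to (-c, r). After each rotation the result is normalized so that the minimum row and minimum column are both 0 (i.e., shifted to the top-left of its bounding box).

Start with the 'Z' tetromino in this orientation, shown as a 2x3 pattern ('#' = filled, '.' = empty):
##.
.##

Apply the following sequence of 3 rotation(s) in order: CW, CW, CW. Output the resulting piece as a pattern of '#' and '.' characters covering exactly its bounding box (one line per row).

Answer: .#
##
#.

Derivation:
Start:
##.
.##
After rotation 1 (CW):
.#
##
#.
After rotation 2 (CW):
##.
.##
After rotation 3 (CW):
.#
##
#.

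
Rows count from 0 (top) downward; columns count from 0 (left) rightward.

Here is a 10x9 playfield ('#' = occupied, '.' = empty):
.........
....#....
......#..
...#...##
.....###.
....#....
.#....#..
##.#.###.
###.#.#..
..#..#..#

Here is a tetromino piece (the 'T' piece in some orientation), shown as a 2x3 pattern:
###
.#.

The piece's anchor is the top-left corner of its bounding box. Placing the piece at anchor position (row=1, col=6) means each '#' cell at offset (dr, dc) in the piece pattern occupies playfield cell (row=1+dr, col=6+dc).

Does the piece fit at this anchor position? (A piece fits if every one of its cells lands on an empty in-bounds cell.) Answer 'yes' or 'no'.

Check each piece cell at anchor (1, 6):
  offset (0,0) -> (1,6): empty -> OK
  offset (0,1) -> (1,7): empty -> OK
  offset (0,2) -> (1,8): empty -> OK
  offset (1,1) -> (2,7): empty -> OK
All cells valid: yes

Answer: yes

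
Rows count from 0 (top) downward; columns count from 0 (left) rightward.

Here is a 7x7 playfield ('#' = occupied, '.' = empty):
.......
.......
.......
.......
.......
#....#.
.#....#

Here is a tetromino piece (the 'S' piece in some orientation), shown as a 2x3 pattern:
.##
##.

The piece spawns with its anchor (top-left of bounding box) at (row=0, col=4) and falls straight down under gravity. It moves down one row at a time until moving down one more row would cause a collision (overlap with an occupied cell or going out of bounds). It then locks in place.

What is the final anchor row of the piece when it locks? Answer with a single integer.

Answer: 3

Derivation:
Spawn at (row=0, col=4). Try each row:
  row 0: fits
  row 1: fits
  row 2: fits
  row 3: fits
  row 4: blocked -> lock at row 3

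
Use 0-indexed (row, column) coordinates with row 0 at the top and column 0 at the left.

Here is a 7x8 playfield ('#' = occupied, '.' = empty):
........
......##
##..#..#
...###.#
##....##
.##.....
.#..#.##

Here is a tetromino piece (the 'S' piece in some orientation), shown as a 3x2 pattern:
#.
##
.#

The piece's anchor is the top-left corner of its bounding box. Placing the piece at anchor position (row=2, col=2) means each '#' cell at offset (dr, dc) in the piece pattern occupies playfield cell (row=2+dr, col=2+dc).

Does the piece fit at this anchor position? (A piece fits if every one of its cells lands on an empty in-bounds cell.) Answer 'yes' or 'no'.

Check each piece cell at anchor (2, 2):
  offset (0,0) -> (2,2): empty -> OK
  offset (1,0) -> (3,2): empty -> OK
  offset (1,1) -> (3,3): occupied ('#') -> FAIL
  offset (2,1) -> (4,3): empty -> OK
All cells valid: no

Answer: no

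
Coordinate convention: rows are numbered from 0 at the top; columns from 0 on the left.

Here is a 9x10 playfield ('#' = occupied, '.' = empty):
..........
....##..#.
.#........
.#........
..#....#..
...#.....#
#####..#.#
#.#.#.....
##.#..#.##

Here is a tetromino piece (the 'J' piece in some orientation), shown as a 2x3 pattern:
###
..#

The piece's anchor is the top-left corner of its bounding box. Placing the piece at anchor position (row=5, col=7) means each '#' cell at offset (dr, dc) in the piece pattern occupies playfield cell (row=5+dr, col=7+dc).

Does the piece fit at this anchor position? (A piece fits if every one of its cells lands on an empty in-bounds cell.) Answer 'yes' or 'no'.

Check each piece cell at anchor (5, 7):
  offset (0,0) -> (5,7): empty -> OK
  offset (0,1) -> (5,8): empty -> OK
  offset (0,2) -> (5,9): occupied ('#') -> FAIL
  offset (1,2) -> (6,9): occupied ('#') -> FAIL
All cells valid: no

Answer: no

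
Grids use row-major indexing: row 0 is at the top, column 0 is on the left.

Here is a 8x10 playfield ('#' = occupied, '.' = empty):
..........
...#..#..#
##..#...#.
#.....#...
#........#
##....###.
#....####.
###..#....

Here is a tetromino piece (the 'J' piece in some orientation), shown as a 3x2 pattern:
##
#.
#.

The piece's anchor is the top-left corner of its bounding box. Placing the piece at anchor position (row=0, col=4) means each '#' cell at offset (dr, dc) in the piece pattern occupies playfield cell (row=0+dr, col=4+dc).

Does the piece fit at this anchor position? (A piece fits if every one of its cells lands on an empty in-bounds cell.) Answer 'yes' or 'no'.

Answer: no

Derivation:
Check each piece cell at anchor (0, 4):
  offset (0,0) -> (0,4): empty -> OK
  offset (0,1) -> (0,5): empty -> OK
  offset (1,0) -> (1,4): empty -> OK
  offset (2,0) -> (2,4): occupied ('#') -> FAIL
All cells valid: no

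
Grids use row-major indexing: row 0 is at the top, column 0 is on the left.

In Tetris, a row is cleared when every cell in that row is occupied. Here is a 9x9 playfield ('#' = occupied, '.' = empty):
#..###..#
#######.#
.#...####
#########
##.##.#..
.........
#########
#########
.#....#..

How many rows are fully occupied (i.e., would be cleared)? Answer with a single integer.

Answer: 3

Derivation:
Check each row:
  row 0: 4 empty cells -> not full
  row 1: 1 empty cell -> not full
  row 2: 4 empty cells -> not full
  row 3: 0 empty cells -> FULL (clear)
  row 4: 4 empty cells -> not full
  row 5: 9 empty cells -> not full
  row 6: 0 empty cells -> FULL (clear)
  row 7: 0 empty cells -> FULL (clear)
  row 8: 7 empty cells -> not full
Total rows cleared: 3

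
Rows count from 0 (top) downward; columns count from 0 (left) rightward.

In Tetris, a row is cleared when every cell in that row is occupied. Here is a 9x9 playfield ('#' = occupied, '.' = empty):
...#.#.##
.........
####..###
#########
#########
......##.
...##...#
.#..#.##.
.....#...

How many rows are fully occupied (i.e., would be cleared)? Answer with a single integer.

Answer: 2

Derivation:
Check each row:
  row 0: 5 empty cells -> not full
  row 1: 9 empty cells -> not full
  row 2: 2 empty cells -> not full
  row 3: 0 empty cells -> FULL (clear)
  row 4: 0 empty cells -> FULL (clear)
  row 5: 7 empty cells -> not full
  row 6: 6 empty cells -> not full
  row 7: 5 empty cells -> not full
  row 8: 8 empty cells -> not full
Total rows cleared: 2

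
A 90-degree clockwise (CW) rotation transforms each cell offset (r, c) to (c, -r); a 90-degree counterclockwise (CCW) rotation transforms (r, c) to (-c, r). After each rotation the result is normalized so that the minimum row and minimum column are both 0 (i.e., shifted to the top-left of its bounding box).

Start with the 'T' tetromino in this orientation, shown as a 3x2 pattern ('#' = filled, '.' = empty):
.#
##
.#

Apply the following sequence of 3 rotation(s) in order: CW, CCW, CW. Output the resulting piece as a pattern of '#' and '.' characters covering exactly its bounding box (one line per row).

Answer: .#.
###

Derivation:
Start:
.#
##
.#
After rotation 1 (CW):
.#.
###
After rotation 2 (CCW):
.#
##
.#
After rotation 3 (CW):
.#.
###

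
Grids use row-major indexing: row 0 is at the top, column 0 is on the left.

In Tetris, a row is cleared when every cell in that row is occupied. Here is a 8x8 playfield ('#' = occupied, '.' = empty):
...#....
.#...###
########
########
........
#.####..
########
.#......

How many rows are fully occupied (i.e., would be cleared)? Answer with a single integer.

Check each row:
  row 0: 7 empty cells -> not full
  row 1: 4 empty cells -> not full
  row 2: 0 empty cells -> FULL (clear)
  row 3: 0 empty cells -> FULL (clear)
  row 4: 8 empty cells -> not full
  row 5: 3 empty cells -> not full
  row 6: 0 empty cells -> FULL (clear)
  row 7: 7 empty cells -> not full
Total rows cleared: 3

Answer: 3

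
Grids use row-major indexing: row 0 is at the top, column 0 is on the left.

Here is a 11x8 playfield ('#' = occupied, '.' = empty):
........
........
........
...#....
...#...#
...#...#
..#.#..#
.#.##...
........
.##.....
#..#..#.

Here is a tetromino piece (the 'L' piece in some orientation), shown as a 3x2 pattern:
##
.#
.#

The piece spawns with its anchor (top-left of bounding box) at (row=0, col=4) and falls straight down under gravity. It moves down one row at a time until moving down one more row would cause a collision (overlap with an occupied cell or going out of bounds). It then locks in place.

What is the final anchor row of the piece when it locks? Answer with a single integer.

Answer: 5

Derivation:
Spawn at (row=0, col=4). Try each row:
  row 0: fits
  row 1: fits
  row 2: fits
  row 3: fits
  row 4: fits
  row 5: fits
  row 6: blocked -> lock at row 5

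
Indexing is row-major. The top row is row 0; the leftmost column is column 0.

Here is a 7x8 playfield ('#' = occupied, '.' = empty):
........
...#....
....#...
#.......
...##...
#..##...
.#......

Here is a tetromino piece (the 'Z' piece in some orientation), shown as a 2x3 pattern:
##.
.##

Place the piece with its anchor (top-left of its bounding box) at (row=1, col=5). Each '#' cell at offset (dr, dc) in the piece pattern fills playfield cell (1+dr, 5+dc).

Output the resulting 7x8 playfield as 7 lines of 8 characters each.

Answer: ........
...#.##.
....#.##
#.......
...##...
#..##...
.#......

Derivation:
Fill (1+0,5+0) = (1,5)
Fill (1+0,5+1) = (1,6)
Fill (1+1,5+1) = (2,6)
Fill (1+1,5+2) = (2,7)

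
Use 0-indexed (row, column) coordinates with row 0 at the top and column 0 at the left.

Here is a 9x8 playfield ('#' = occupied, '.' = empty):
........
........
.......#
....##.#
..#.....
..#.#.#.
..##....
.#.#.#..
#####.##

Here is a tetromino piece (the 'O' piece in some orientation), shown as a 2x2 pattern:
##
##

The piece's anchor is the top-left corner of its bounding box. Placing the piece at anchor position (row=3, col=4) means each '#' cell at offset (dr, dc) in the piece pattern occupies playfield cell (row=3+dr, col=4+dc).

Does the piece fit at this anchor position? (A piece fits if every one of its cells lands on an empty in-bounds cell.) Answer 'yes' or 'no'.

Check each piece cell at anchor (3, 4):
  offset (0,0) -> (3,4): occupied ('#') -> FAIL
  offset (0,1) -> (3,5): occupied ('#') -> FAIL
  offset (1,0) -> (4,4): empty -> OK
  offset (1,1) -> (4,5): empty -> OK
All cells valid: no

Answer: no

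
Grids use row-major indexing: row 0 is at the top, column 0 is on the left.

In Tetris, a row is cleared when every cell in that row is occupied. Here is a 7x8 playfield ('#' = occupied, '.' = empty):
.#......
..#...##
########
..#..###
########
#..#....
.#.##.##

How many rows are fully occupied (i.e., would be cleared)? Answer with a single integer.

Answer: 2

Derivation:
Check each row:
  row 0: 7 empty cells -> not full
  row 1: 5 empty cells -> not full
  row 2: 0 empty cells -> FULL (clear)
  row 3: 4 empty cells -> not full
  row 4: 0 empty cells -> FULL (clear)
  row 5: 6 empty cells -> not full
  row 6: 3 empty cells -> not full
Total rows cleared: 2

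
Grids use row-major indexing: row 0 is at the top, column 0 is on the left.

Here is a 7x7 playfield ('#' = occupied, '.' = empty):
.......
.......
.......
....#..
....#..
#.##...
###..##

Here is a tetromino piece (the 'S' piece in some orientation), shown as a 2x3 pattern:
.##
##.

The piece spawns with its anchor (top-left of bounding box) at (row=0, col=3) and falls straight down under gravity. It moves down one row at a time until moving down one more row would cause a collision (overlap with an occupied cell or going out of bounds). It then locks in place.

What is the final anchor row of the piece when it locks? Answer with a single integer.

Spawn at (row=0, col=3). Try each row:
  row 0: fits
  row 1: fits
  row 2: blocked -> lock at row 1

Answer: 1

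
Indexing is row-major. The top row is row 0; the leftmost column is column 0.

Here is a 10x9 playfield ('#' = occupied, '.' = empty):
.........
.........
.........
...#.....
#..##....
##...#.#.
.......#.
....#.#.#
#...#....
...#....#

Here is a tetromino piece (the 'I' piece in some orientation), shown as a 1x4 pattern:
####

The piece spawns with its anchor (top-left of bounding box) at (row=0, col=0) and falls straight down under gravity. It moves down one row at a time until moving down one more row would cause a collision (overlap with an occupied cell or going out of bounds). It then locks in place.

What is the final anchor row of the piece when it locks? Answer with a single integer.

Spawn at (row=0, col=0). Try each row:
  row 0: fits
  row 1: fits
  row 2: fits
  row 3: blocked -> lock at row 2

Answer: 2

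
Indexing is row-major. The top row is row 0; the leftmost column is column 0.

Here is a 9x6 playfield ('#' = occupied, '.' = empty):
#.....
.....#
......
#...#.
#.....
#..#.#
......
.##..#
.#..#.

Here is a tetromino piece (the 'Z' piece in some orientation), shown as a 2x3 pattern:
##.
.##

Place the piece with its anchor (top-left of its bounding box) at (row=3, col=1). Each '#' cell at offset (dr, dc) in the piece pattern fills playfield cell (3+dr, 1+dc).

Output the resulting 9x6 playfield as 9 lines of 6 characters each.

Fill (3+0,1+0) = (3,1)
Fill (3+0,1+1) = (3,2)
Fill (3+1,1+1) = (4,2)
Fill (3+1,1+2) = (4,3)

Answer: #.....
.....#
......
###.#.
#.##..
#..#.#
......
.##..#
.#..#.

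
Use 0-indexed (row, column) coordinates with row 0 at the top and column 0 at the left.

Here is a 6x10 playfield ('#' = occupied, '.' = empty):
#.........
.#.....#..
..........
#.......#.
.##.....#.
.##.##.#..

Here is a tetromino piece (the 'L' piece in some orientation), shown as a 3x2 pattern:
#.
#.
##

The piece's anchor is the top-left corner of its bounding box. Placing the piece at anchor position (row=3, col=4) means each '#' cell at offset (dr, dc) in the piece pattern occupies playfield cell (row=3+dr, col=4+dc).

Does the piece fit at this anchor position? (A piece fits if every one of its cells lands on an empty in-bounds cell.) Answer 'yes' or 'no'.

Check each piece cell at anchor (3, 4):
  offset (0,0) -> (3,4): empty -> OK
  offset (1,0) -> (4,4): empty -> OK
  offset (2,0) -> (5,4): occupied ('#') -> FAIL
  offset (2,1) -> (5,5): occupied ('#') -> FAIL
All cells valid: no

Answer: no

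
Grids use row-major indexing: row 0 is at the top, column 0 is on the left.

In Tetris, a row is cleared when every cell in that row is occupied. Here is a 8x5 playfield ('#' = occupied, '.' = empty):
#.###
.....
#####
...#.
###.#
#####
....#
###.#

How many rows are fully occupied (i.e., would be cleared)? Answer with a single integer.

Answer: 2

Derivation:
Check each row:
  row 0: 1 empty cell -> not full
  row 1: 5 empty cells -> not full
  row 2: 0 empty cells -> FULL (clear)
  row 3: 4 empty cells -> not full
  row 4: 1 empty cell -> not full
  row 5: 0 empty cells -> FULL (clear)
  row 6: 4 empty cells -> not full
  row 7: 1 empty cell -> not full
Total rows cleared: 2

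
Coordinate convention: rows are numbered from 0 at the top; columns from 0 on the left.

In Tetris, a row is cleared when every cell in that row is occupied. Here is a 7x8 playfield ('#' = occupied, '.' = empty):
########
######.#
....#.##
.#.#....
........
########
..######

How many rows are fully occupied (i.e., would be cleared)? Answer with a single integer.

Answer: 2

Derivation:
Check each row:
  row 0: 0 empty cells -> FULL (clear)
  row 1: 1 empty cell -> not full
  row 2: 5 empty cells -> not full
  row 3: 6 empty cells -> not full
  row 4: 8 empty cells -> not full
  row 5: 0 empty cells -> FULL (clear)
  row 6: 2 empty cells -> not full
Total rows cleared: 2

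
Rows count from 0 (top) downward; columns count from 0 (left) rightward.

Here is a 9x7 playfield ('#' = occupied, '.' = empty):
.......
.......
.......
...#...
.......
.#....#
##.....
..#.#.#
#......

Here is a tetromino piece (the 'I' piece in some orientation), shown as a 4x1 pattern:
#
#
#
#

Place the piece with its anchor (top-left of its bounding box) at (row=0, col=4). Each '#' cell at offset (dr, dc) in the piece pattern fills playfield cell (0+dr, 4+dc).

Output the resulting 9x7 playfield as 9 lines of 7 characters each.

Answer: ....#..
....#..
....#..
...##..
.......
.#....#
##.....
..#.#.#
#......

Derivation:
Fill (0+0,4+0) = (0,4)
Fill (0+1,4+0) = (1,4)
Fill (0+2,4+0) = (2,4)
Fill (0+3,4+0) = (3,4)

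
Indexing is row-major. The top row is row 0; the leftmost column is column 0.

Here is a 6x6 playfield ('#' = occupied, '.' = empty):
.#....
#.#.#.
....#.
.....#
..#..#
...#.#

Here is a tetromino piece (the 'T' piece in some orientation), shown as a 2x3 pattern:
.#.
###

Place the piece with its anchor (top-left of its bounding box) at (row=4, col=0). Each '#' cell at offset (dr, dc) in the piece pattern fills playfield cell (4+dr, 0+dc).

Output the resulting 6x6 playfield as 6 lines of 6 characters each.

Answer: .#....
#.#.#.
....#.
.....#
.##..#
####.#

Derivation:
Fill (4+0,0+1) = (4,1)
Fill (4+1,0+0) = (5,0)
Fill (4+1,0+1) = (5,1)
Fill (4+1,0+2) = (5,2)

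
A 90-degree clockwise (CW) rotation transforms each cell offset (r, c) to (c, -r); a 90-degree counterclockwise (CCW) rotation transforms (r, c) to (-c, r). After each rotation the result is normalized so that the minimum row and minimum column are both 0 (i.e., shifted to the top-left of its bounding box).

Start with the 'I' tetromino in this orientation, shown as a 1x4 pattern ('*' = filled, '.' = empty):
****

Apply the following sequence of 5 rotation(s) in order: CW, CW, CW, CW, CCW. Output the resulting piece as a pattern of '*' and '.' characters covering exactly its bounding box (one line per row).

Start:
****
After rotation 1 (CW):
*
*
*
*
After rotation 2 (CW):
****
After rotation 3 (CW):
*
*
*
*
After rotation 4 (CW):
****
After rotation 5 (CCW):
*
*
*
*

Answer: *
*
*
*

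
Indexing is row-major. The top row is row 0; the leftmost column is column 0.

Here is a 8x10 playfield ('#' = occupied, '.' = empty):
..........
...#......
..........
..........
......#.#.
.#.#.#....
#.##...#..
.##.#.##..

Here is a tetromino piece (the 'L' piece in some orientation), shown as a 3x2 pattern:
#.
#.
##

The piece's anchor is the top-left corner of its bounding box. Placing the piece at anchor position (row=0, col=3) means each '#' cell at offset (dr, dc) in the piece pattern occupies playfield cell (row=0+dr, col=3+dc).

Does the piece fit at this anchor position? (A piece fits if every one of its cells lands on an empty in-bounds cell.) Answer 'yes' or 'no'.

Check each piece cell at anchor (0, 3):
  offset (0,0) -> (0,3): empty -> OK
  offset (1,0) -> (1,3): occupied ('#') -> FAIL
  offset (2,0) -> (2,3): empty -> OK
  offset (2,1) -> (2,4): empty -> OK
All cells valid: no

Answer: no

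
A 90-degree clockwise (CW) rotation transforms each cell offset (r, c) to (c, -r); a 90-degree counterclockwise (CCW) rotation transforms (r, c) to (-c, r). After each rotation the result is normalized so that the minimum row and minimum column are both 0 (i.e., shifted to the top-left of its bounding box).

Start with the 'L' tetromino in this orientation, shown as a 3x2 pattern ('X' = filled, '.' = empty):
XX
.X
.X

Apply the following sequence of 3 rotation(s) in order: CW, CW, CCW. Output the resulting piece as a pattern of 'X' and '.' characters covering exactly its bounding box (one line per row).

Answer: ..X
XXX

Derivation:
Start:
XX
.X
.X
After rotation 1 (CW):
..X
XXX
After rotation 2 (CW):
X.
X.
XX
After rotation 3 (CCW):
..X
XXX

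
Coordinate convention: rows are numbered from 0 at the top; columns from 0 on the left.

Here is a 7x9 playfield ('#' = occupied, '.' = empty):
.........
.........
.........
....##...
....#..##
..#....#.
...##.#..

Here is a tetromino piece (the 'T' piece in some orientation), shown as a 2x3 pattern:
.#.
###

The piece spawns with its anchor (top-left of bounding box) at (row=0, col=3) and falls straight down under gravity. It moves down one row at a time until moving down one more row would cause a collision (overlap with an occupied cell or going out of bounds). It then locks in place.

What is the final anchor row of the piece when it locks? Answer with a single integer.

Spawn at (row=0, col=3). Try each row:
  row 0: fits
  row 1: fits
  row 2: blocked -> lock at row 1

Answer: 1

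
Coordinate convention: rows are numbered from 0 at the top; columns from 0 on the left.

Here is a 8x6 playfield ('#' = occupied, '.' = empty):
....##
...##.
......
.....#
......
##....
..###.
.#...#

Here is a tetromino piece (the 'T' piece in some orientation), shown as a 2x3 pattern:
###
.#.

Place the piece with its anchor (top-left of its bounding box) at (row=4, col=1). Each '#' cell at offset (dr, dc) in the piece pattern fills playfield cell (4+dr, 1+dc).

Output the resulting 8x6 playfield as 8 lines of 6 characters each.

Answer: ....##
...##.
......
.....#
.###..
###...
..###.
.#...#

Derivation:
Fill (4+0,1+0) = (4,1)
Fill (4+0,1+1) = (4,2)
Fill (4+0,1+2) = (4,3)
Fill (4+1,1+1) = (5,2)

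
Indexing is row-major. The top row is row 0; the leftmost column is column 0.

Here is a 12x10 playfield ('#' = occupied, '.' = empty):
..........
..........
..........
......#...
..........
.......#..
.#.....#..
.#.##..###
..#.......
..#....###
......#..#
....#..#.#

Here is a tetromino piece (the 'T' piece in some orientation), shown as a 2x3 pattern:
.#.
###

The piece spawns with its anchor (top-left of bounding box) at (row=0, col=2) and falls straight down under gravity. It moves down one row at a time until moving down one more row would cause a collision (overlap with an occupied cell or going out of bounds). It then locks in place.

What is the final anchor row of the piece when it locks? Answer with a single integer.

Spawn at (row=0, col=2). Try each row:
  row 0: fits
  row 1: fits
  row 2: fits
  row 3: fits
  row 4: fits
  row 5: fits
  row 6: blocked -> lock at row 5

Answer: 5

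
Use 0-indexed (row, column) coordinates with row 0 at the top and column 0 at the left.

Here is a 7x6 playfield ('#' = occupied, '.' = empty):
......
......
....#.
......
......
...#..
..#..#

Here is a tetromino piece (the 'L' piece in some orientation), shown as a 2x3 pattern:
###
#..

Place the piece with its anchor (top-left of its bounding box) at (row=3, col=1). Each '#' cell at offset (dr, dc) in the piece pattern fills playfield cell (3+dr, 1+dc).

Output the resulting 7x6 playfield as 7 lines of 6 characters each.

Answer: ......
......
....#.
.###..
.#....
...#..
..#..#

Derivation:
Fill (3+0,1+0) = (3,1)
Fill (3+0,1+1) = (3,2)
Fill (3+0,1+2) = (3,3)
Fill (3+1,1+0) = (4,1)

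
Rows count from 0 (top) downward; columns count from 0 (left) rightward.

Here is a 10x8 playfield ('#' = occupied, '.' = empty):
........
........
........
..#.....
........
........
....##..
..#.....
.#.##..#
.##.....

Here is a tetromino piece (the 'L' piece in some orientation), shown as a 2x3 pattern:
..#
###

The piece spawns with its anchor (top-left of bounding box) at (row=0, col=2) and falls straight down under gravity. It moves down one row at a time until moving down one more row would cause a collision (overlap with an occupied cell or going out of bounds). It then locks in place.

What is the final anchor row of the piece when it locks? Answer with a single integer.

Answer: 1

Derivation:
Spawn at (row=0, col=2). Try each row:
  row 0: fits
  row 1: fits
  row 2: blocked -> lock at row 1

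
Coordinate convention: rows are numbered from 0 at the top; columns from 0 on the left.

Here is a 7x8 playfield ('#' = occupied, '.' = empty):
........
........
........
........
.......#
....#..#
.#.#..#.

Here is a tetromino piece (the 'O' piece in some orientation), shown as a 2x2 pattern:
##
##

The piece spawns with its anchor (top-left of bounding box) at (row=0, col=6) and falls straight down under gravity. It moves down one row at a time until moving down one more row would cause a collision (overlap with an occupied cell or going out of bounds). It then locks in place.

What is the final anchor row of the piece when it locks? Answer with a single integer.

Answer: 2

Derivation:
Spawn at (row=0, col=6). Try each row:
  row 0: fits
  row 1: fits
  row 2: fits
  row 3: blocked -> lock at row 2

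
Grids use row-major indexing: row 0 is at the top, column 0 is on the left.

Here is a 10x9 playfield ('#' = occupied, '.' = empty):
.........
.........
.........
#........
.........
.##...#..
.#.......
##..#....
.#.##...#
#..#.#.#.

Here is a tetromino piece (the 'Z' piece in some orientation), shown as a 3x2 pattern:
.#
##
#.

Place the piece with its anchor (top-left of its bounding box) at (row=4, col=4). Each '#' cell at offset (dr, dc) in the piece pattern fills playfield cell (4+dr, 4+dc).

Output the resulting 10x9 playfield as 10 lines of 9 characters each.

Fill (4+0,4+1) = (4,5)
Fill (4+1,4+0) = (5,4)
Fill (4+1,4+1) = (5,5)
Fill (4+2,4+0) = (6,4)

Answer: .........
.........
.........
#........
.....#...
.##.###..
.#..#....
##..#....
.#.##...#
#..#.#.#.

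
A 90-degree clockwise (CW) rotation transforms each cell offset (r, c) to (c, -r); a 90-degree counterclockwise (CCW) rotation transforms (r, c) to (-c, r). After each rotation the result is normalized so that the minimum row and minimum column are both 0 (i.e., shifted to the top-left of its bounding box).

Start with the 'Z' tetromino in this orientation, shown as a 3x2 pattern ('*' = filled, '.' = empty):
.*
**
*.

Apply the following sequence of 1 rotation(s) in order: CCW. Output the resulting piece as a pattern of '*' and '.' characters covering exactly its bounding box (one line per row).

Answer: **.
.**

Derivation:
Start:
.*
**
*.
After rotation 1 (CCW):
**.
.**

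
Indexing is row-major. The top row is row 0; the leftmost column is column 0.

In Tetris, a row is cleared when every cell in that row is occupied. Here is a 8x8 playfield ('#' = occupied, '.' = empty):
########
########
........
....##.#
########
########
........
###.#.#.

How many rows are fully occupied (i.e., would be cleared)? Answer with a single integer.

Check each row:
  row 0: 0 empty cells -> FULL (clear)
  row 1: 0 empty cells -> FULL (clear)
  row 2: 8 empty cells -> not full
  row 3: 5 empty cells -> not full
  row 4: 0 empty cells -> FULL (clear)
  row 5: 0 empty cells -> FULL (clear)
  row 6: 8 empty cells -> not full
  row 7: 3 empty cells -> not full
Total rows cleared: 4

Answer: 4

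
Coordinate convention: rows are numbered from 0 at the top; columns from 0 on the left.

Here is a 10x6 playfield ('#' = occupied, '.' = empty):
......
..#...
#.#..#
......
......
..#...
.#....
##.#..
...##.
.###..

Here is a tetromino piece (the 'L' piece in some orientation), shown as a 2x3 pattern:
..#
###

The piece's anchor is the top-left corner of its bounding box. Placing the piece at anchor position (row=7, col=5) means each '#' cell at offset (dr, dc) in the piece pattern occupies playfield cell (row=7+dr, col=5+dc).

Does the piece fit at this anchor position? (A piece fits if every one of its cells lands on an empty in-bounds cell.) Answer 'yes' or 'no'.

Check each piece cell at anchor (7, 5):
  offset (0,2) -> (7,7): out of bounds -> FAIL
  offset (1,0) -> (8,5): empty -> OK
  offset (1,1) -> (8,6): out of bounds -> FAIL
  offset (1,2) -> (8,7): out of bounds -> FAIL
All cells valid: no

Answer: no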